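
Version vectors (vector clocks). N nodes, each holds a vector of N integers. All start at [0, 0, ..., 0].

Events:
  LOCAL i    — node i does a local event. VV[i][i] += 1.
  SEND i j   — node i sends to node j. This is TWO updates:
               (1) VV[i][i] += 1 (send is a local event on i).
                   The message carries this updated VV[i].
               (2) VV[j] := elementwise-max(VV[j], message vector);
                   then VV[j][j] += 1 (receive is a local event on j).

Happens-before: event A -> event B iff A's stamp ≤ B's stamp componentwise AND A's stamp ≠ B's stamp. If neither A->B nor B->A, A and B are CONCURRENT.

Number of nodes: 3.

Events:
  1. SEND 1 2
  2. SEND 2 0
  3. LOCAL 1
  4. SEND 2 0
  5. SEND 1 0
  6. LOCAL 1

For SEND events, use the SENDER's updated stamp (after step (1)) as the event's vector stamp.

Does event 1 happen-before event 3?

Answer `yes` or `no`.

Initial: VV[0]=[0, 0, 0]
Initial: VV[1]=[0, 0, 0]
Initial: VV[2]=[0, 0, 0]
Event 1: SEND 1->2: VV[1][1]++ -> VV[1]=[0, 1, 0], msg_vec=[0, 1, 0]; VV[2]=max(VV[2],msg_vec) then VV[2][2]++ -> VV[2]=[0, 1, 1]
Event 2: SEND 2->0: VV[2][2]++ -> VV[2]=[0, 1, 2], msg_vec=[0, 1, 2]; VV[0]=max(VV[0],msg_vec) then VV[0][0]++ -> VV[0]=[1, 1, 2]
Event 3: LOCAL 1: VV[1][1]++ -> VV[1]=[0, 2, 0]
Event 4: SEND 2->0: VV[2][2]++ -> VV[2]=[0, 1, 3], msg_vec=[0, 1, 3]; VV[0]=max(VV[0],msg_vec) then VV[0][0]++ -> VV[0]=[2, 1, 3]
Event 5: SEND 1->0: VV[1][1]++ -> VV[1]=[0, 3, 0], msg_vec=[0, 3, 0]; VV[0]=max(VV[0],msg_vec) then VV[0][0]++ -> VV[0]=[3, 3, 3]
Event 6: LOCAL 1: VV[1][1]++ -> VV[1]=[0, 4, 0]
Event 1 stamp: [0, 1, 0]
Event 3 stamp: [0, 2, 0]
[0, 1, 0] <= [0, 2, 0]? True. Equal? False. Happens-before: True

Answer: yes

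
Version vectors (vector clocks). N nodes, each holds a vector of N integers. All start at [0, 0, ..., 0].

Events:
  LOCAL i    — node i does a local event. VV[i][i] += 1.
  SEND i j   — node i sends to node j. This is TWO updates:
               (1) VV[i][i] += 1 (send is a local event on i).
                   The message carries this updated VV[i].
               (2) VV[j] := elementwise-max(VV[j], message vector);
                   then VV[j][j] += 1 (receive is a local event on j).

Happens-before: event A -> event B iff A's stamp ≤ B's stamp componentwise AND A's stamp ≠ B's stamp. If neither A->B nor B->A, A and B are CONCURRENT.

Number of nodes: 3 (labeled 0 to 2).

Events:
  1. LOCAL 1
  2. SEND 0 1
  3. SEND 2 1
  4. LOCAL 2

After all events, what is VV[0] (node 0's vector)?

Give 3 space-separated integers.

Initial: VV[0]=[0, 0, 0]
Initial: VV[1]=[0, 0, 0]
Initial: VV[2]=[0, 0, 0]
Event 1: LOCAL 1: VV[1][1]++ -> VV[1]=[0, 1, 0]
Event 2: SEND 0->1: VV[0][0]++ -> VV[0]=[1, 0, 0], msg_vec=[1, 0, 0]; VV[1]=max(VV[1],msg_vec) then VV[1][1]++ -> VV[1]=[1, 2, 0]
Event 3: SEND 2->1: VV[2][2]++ -> VV[2]=[0, 0, 1], msg_vec=[0, 0, 1]; VV[1]=max(VV[1],msg_vec) then VV[1][1]++ -> VV[1]=[1, 3, 1]
Event 4: LOCAL 2: VV[2][2]++ -> VV[2]=[0, 0, 2]
Final vectors: VV[0]=[1, 0, 0]; VV[1]=[1, 3, 1]; VV[2]=[0, 0, 2]

Answer: 1 0 0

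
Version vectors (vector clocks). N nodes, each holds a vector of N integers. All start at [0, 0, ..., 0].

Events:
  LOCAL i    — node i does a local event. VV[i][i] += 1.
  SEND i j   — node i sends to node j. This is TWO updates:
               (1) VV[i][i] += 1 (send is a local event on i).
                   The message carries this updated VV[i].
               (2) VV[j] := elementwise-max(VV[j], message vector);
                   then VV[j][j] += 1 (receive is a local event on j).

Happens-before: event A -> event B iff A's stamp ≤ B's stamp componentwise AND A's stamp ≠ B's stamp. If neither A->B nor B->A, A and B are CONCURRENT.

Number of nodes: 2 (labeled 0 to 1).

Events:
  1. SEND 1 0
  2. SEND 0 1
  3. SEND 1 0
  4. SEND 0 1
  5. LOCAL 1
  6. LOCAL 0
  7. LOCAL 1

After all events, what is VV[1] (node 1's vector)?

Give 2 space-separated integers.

Initial: VV[0]=[0, 0]
Initial: VV[1]=[0, 0]
Event 1: SEND 1->0: VV[1][1]++ -> VV[1]=[0, 1], msg_vec=[0, 1]; VV[0]=max(VV[0],msg_vec) then VV[0][0]++ -> VV[0]=[1, 1]
Event 2: SEND 0->1: VV[0][0]++ -> VV[0]=[2, 1], msg_vec=[2, 1]; VV[1]=max(VV[1],msg_vec) then VV[1][1]++ -> VV[1]=[2, 2]
Event 3: SEND 1->0: VV[1][1]++ -> VV[1]=[2, 3], msg_vec=[2, 3]; VV[0]=max(VV[0],msg_vec) then VV[0][0]++ -> VV[0]=[3, 3]
Event 4: SEND 0->1: VV[0][0]++ -> VV[0]=[4, 3], msg_vec=[4, 3]; VV[1]=max(VV[1],msg_vec) then VV[1][1]++ -> VV[1]=[4, 4]
Event 5: LOCAL 1: VV[1][1]++ -> VV[1]=[4, 5]
Event 6: LOCAL 0: VV[0][0]++ -> VV[0]=[5, 3]
Event 7: LOCAL 1: VV[1][1]++ -> VV[1]=[4, 6]
Final vectors: VV[0]=[5, 3]; VV[1]=[4, 6]

Answer: 4 6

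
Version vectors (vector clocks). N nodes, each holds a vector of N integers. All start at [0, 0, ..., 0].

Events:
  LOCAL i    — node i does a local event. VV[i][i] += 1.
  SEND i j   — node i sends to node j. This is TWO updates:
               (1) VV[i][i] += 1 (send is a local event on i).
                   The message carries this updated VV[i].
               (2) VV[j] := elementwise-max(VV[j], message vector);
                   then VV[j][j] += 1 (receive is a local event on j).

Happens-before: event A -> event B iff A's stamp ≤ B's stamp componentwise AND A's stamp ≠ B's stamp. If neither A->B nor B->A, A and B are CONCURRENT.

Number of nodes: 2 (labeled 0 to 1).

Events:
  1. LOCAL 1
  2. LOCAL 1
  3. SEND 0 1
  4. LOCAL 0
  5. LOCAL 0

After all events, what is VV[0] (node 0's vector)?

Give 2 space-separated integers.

Answer: 3 0

Derivation:
Initial: VV[0]=[0, 0]
Initial: VV[1]=[0, 0]
Event 1: LOCAL 1: VV[1][1]++ -> VV[1]=[0, 1]
Event 2: LOCAL 1: VV[1][1]++ -> VV[1]=[0, 2]
Event 3: SEND 0->1: VV[0][0]++ -> VV[0]=[1, 0], msg_vec=[1, 0]; VV[1]=max(VV[1],msg_vec) then VV[1][1]++ -> VV[1]=[1, 3]
Event 4: LOCAL 0: VV[0][0]++ -> VV[0]=[2, 0]
Event 5: LOCAL 0: VV[0][0]++ -> VV[0]=[3, 0]
Final vectors: VV[0]=[3, 0]; VV[1]=[1, 3]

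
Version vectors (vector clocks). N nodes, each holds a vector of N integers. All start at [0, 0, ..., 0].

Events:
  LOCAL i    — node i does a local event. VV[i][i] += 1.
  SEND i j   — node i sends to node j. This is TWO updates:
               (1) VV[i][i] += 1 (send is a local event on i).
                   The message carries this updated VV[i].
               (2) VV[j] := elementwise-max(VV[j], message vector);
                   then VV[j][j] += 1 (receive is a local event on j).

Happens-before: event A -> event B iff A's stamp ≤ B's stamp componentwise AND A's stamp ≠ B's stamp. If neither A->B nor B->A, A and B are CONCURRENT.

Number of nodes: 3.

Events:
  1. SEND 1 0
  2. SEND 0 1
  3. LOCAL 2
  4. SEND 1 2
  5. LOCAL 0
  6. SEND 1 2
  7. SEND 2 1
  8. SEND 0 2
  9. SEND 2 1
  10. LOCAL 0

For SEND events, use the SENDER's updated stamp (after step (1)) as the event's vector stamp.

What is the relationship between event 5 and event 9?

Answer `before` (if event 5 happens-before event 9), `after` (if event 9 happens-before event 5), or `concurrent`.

Initial: VV[0]=[0, 0, 0]
Initial: VV[1]=[0, 0, 0]
Initial: VV[2]=[0, 0, 0]
Event 1: SEND 1->0: VV[1][1]++ -> VV[1]=[0, 1, 0], msg_vec=[0, 1, 0]; VV[0]=max(VV[0],msg_vec) then VV[0][0]++ -> VV[0]=[1, 1, 0]
Event 2: SEND 0->1: VV[0][0]++ -> VV[0]=[2, 1, 0], msg_vec=[2, 1, 0]; VV[1]=max(VV[1],msg_vec) then VV[1][1]++ -> VV[1]=[2, 2, 0]
Event 3: LOCAL 2: VV[2][2]++ -> VV[2]=[0, 0, 1]
Event 4: SEND 1->2: VV[1][1]++ -> VV[1]=[2, 3, 0], msg_vec=[2, 3, 0]; VV[2]=max(VV[2],msg_vec) then VV[2][2]++ -> VV[2]=[2, 3, 2]
Event 5: LOCAL 0: VV[0][0]++ -> VV[0]=[3, 1, 0]
Event 6: SEND 1->2: VV[1][1]++ -> VV[1]=[2, 4, 0], msg_vec=[2, 4, 0]; VV[2]=max(VV[2],msg_vec) then VV[2][2]++ -> VV[2]=[2, 4, 3]
Event 7: SEND 2->1: VV[2][2]++ -> VV[2]=[2, 4, 4], msg_vec=[2, 4, 4]; VV[1]=max(VV[1],msg_vec) then VV[1][1]++ -> VV[1]=[2, 5, 4]
Event 8: SEND 0->2: VV[0][0]++ -> VV[0]=[4, 1, 0], msg_vec=[4, 1, 0]; VV[2]=max(VV[2],msg_vec) then VV[2][2]++ -> VV[2]=[4, 4, 5]
Event 9: SEND 2->1: VV[2][2]++ -> VV[2]=[4, 4, 6], msg_vec=[4, 4, 6]; VV[1]=max(VV[1],msg_vec) then VV[1][1]++ -> VV[1]=[4, 6, 6]
Event 10: LOCAL 0: VV[0][0]++ -> VV[0]=[5, 1, 0]
Event 5 stamp: [3, 1, 0]
Event 9 stamp: [4, 4, 6]
[3, 1, 0] <= [4, 4, 6]? True
[4, 4, 6] <= [3, 1, 0]? False
Relation: before

Answer: before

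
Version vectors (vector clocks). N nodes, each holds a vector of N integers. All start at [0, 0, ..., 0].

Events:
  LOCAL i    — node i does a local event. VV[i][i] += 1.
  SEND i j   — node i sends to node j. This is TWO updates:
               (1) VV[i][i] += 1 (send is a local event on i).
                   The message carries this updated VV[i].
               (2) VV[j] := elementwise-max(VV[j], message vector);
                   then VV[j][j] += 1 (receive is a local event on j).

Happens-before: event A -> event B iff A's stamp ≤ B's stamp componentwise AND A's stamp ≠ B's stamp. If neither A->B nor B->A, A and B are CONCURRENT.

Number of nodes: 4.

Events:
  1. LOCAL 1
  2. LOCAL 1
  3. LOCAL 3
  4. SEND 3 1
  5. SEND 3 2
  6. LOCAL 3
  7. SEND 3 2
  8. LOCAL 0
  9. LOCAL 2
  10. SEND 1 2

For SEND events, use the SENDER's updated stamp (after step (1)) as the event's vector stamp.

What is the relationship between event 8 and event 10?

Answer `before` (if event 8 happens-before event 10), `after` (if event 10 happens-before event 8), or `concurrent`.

Initial: VV[0]=[0, 0, 0, 0]
Initial: VV[1]=[0, 0, 0, 0]
Initial: VV[2]=[0, 0, 0, 0]
Initial: VV[3]=[0, 0, 0, 0]
Event 1: LOCAL 1: VV[1][1]++ -> VV[1]=[0, 1, 0, 0]
Event 2: LOCAL 1: VV[1][1]++ -> VV[1]=[0, 2, 0, 0]
Event 3: LOCAL 3: VV[3][3]++ -> VV[3]=[0, 0, 0, 1]
Event 4: SEND 3->1: VV[3][3]++ -> VV[3]=[0, 0, 0, 2], msg_vec=[0, 0, 0, 2]; VV[1]=max(VV[1],msg_vec) then VV[1][1]++ -> VV[1]=[0, 3, 0, 2]
Event 5: SEND 3->2: VV[3][3]++ -> VV[3]=[0, 0, 0, 3], msg_vec=[0, 0, 0, 3]; VV[2]=max(VV[2],msg_vec) then VV[2][2]++ -> VV[2]=[0, 0, 1, 3]
Event 6: LOCAL 3: VV[3][3]++ -> VV[3]=[0, 0, 0, 4]
Event 7: SEND 3->2: VV[3][3]++ -> VV[3]=[0, 0, 0, 5], msg_vec=[0, 0, 0, 5]; VV[2]=max(VV[2],msg_vec) then VV[2][2]++ -> VV[2]=[0, 0, 2, 5]
Event 8: LOCAL 0: VV[0][0]++ -> VV[0]=[1, 0, 0, 0]
Event 9: LOCAL 2: VV[2][2]++ -> VV[2]=[0, 0, 3, 5]
Event 10: SEND 1->2: VV[1][1]++ -> VV[1]=[0, 4, 0, 2], msg_vec=[0, 4, 0, 2]; VV[2]=max(VV[2],msg_vec) then VV[2][2]++ -> VV[2]=[0, 4, 4, 5]
Event 8 stamp: [1, 0, 0, 0]
Event 10 stamp: [0, 4, 0, 2]
[1, 0, 0, 0] <= [0, 4, 0, 2]? False
[0, 4, 0, 2] <= [1, 0, 0, 0]? False
Relation: concurrent

Answer: concurrent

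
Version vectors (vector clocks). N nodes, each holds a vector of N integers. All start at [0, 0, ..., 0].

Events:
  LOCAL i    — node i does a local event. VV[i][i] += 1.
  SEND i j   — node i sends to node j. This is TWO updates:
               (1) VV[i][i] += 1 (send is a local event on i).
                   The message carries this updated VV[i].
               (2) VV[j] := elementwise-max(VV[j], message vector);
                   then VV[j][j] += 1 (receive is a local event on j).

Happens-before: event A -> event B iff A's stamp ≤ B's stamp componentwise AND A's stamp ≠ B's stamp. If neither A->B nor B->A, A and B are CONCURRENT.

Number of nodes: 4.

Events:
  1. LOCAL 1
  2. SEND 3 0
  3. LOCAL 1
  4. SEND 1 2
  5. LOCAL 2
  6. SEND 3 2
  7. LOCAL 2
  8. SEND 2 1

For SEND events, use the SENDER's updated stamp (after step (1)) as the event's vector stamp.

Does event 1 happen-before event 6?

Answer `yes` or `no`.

Answer: no

Derivation:
Initial: VV[0]=[0, 0, 0, 0]
Initial: VV[1]=[0, 0, 0, 0]
Initial: VV[2]=[0, 0, 0, 0]
Initial: VV[3]=[0, 0, 0, 0]
Event 1: LOCAL 1: VV[1][1]++ -> VV[1]=[0, 1, 0, 0]
Event 2: SEND 3->0: VV[3][3]++ -> VV[3]=[0, 0, 0, 1], msg_vec=[0, 0, 0, 1]; VV[0]=max(VV[0],msg_vec) then VV[0][0]++ -> VV[0]=[1, 0, 0, 1]
Event 3: LOCAL 1: VV[1][1]++ -> VV[1]=[0, 2, 0, 0]
Event 4: SEND 1->2: VV[1][1]++ -> VV[1]=[0, 3, 0, 0], msg_vec=[0, 3, 0, 0]; VV[2]=max(VV[2],msg_vec) then VV[2][2]++ -> VV[2]=[0, 3, 1, 0]
Event 5: LOCAL 2: VV[2][2]++ -> VV[2]=[0, 3, 2, 0]
Event 6: SEND 3->2: VV[3][3]++ -> VV[3]=[0, 0, 0, 2], msg_vec=[0, 0, 0, 2]; VV[2]=max(VV[2],msg_vec) then VV[2][2]++ -> VV[2]=[0, 3, 3, 2]
Event 7: LOCAL 2: VV[2][2]++ -> VV[2]=[0, 3, 4, 2]
Event 8: SEND 2->1: VV[2][2]++ -> VV[2]=[0, 3, 5, 2], msg_vec=[0, 3, 5, 2]; VV[1]=max(VV[1],msg_vec) then VV[1][1]++ -> VV[1]=[0, 4, 5, 2]
Event 1 stamp: [0, 1, 0, 0]
Event 6 stamp: [0, 0, 0, 2]
[0, 1, 0, 0] <= [0, 0, 0, 2]? False. Equal? False. Happens-before: False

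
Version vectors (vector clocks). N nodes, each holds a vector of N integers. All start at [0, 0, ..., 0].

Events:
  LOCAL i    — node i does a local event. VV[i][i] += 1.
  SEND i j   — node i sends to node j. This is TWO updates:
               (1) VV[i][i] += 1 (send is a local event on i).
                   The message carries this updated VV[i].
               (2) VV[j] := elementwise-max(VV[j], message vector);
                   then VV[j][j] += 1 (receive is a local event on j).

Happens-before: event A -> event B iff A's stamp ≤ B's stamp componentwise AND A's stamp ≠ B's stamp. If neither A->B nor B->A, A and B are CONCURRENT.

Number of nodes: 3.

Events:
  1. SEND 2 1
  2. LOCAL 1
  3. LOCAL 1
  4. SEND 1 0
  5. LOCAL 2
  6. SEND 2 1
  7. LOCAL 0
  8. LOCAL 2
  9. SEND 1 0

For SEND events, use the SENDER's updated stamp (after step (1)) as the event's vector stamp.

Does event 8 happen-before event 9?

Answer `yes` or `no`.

Answer: no

Derivation:
Initial: VV[0]=[0, 0, 0]
Initial: VV[1]=[0, 0, 0]
Initial: VV[2]=[0, 0, 0]
Event 1: SEND 2->1: VV[2][2]++ -> VV[2]=[0, 0, 1], msg_vec=[0, 0, 1]; VV[1]=max(VV[1],msg_vec) then VV[1][1]++ -> VV[1]=[0, 1, 1]
Event 2: LOCAL 1: VV[1][1]++ -> VV[1]=[0, 2, 1]
Event 3: LOCAL 1: VV[1][1]++ -> VV[1]=[0, 3, 1]
Event 4: SEND 1->0: VV[1][1]++ -> VV[1]=[0, 4, 1], msg_vec=[0, 4, 1]; VV[0]=max(VV[0],msg_vec) then VV[0][0]++ -> VV[0]=[1, 4, 1]
Event 5: LOCAL 2: VV[2][2]++ -> VV[2]=[0, 0, 2]
Event 6: SEND 2->1: VV[2][2]++ -> VV[2]=[0, 0, 3], msg_vec=[0, 0, 3]; VV[1]=max(VV[1],msg_vec) then VV[1][1]++ -> VV[1]=[0, 5, 3]
Event 7: LOCAL 0: VV[0][0]++ -> VV[0]=[2, 4, 1]
Event 8: LOCAL 2: VV[2][2]++ -> VV[2]=[0, 0, 4]
Event 9: SEND 1->0: VV[1][1]++ -> VV[1]=[0, 6, 3], msg_vec=[0, 6, 3]; VV[0]=max(VV[0],msg_vec) then VV[0][0]++ -> VV[0]=[3, 6, 3]
Event 8 stamp: [0, 0, 4]
Event 9 stamp: [0, 6, 3]
[0, 0, 4] <= [0, 6, 3]? False. Equal? False. Happens-before: False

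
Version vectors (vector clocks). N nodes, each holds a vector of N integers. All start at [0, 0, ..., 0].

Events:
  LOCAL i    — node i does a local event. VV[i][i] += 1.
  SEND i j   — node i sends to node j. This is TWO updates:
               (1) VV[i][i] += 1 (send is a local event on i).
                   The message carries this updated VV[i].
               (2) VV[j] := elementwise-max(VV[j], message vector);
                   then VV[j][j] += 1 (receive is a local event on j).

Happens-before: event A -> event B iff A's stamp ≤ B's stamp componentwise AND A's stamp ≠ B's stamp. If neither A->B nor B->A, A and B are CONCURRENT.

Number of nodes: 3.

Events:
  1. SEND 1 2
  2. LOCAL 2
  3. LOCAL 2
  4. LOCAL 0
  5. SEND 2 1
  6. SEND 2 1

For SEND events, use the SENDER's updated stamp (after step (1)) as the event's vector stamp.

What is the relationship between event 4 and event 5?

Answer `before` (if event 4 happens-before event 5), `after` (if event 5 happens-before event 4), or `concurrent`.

Initial: VV[0]=[0, 0, 0]
Initial: VV[1]=[0, 0, 0]
Initial: VV[2]=[0, 0, 0]
Event 1: SEND 1->2: VV[1][1]++ -> VV[1]=[0, 1, 0], msg_vec=[0, 1, 0]; VV[2]=max(VV[2],msg_vec) then VV[2][2]++ -> VV[2]=[0, 1, 1]
Event 2: LOCAL 2: VV[2][2]++ -> VV[2]=[0, 1, 2]
Event 3: LOCAL 2: VV[2][2]++ -> VV[2]=[0, 1, 3]
Event 4: LOCAL 0: VV[0][0]++ -> VV[0]=[1, 0, 0]
Event 5: SEND 2->1: VV[2][2]++ -> VV[2]=[0, 1, 4], msg_vec=[0, 1, 4]; VV[1]=max(VV[1],msg_vec) then VV[1][1]++ -> VV[1]=[0, 2, 4]
Event 6: SEND 2->1: VV[2][2]++ -> VV[2]=[0, 1, 5], msg_vec=[0, 1, 5]; VV[1]=max(VV[1],msg_vec) then VV[1][1]++ -> VV[1]=[0, 3, 5]
Event 4 stamp: [1, 0, 0]
Event 5 stamp: [0, 1, 4]
[1, 0, 0] <= [0, 1, 4]? False
[0, 1, 4] <= [1, 0, 0]? False
Relation: concurrent

Answer: concurrent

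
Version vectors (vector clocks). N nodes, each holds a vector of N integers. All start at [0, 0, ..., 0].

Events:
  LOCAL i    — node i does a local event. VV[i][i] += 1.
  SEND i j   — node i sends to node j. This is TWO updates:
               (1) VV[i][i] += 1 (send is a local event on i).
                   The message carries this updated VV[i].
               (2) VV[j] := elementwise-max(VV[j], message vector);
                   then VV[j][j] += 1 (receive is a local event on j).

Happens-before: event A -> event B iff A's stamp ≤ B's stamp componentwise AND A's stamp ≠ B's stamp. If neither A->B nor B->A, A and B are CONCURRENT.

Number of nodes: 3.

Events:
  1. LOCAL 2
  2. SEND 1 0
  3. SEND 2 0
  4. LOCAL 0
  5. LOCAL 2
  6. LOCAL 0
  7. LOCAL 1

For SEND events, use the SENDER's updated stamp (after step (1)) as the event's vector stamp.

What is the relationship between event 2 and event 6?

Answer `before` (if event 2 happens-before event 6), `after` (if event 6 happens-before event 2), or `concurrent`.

Initial: VV[0]=[0, 0, 0]
Initial: VV[1]=[0, 0, 0]
Initial: VV[2]=[0, 0, 0]
Event 1: LOCAL 2: VV[2][2]++ -> VV[2]=[0, 0, 1]
Event 2: SEND 1->0: VV[1][1]++ -> VV[1]=[0, 1, 0], msg_vec=[0, 1, 0]; VV[0]=max(VV[0],msg_vec) then VV[0][0]++ -> VV[0]=[1, 1, 0]
Event 3: SEND 2->0: VV[2][2]++ -> VV[2]=[0, 0, 2], msg_vec=[0, 0, 2]; VV[0]=max(VV[0],msg_vec) then VV[0][0]++ -> VV[0]=[2, 1, 2]
Event 4: LOCAL 0: VV[0][0]++ -> VV[0]=[3, 1, 2]
Event 5: LOCAL 2: VV[2][2]++ -> VV[2]=[0, 0, 3]
Event 6: LOCAL 0: VV[0][0]++ -> VV[0]=[4, 1, 2]
Event 7: LOCAL 1: VV[1][1]++ -> VV[1]=[0, 2, 0]
Event 2 stamp: [0, 1, 0]
Event 6 stamp: [4, 1, 2]
[0, 1, 0] <= [4, 1, 2]? True
[4, 1, 2] <= [0, 1, 0]? False
Relation: before

Answer: before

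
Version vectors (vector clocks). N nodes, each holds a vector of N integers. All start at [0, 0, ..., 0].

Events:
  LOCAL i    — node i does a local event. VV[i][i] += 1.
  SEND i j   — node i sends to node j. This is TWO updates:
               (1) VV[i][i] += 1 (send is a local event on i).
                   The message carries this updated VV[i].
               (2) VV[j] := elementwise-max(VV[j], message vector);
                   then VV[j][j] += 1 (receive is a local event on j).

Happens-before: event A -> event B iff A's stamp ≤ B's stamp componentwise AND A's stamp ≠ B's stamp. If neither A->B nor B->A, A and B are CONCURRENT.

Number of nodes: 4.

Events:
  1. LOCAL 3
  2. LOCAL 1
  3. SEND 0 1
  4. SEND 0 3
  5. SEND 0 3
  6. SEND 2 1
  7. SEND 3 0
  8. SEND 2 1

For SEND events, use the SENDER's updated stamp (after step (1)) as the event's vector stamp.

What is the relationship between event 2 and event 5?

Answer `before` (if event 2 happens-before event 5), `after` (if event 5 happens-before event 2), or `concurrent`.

Initial: VV[0]=[0, 0, 0, 0]
Initial: VV[1]=[0, 0, 0, 0]
Initial: VV[2]=[0, 0, 0, 0]
Initial: VV[3]=[0, 0, 0, 0]
Event 1: LOCAL 3: VV[3][3]++ -> VV[3]=[0, 0, 0, 1]
Event 2: LOCAL 1: VV[1][1]++ -> VV[1]=[0, 1, 0, 0]
Event 3: SEND 0->1: VV[0][0]++ -> VV[0]=[1, 0, 0, 0], msg_vec=[1, 0, 0, 0]; VV[1]=max(VV[1],msg_vec) then VV[1][1]++ -> VV[1]=[1, 2, 0, 0]
Event 4: SEND 0->3: VV[0][0]++ -> VV[0]=[2, 0, 0, 0], msg_vec=[2, 0, 0, 0]; VV[3]=max(VV[3],msg_vec) then VV[3][3]++ -> VV[3]=[2, 0, 0, 2]
Event 5: SEND 0->3: VV[0][0]++ -> VV[0]=[3, 0, 0, 0], msg_vec=[3, 0, 0, 0]; VV[3]=max(VV[3],msg_vec) then VV[3][3]++ -> VV[3]=[3, 0, 0, 3]
Event 6: SEND 2->1: VV[2][2]++ -> VV[2]=[0, 0, 1, 0], msg_vec=[0, 0, 1, 0]; VV[1]=max(VV[1],msg_vec) then VV[1][1]++ -> VV[1]=[1, 3, 1, 0]
Event 7: SEND 3->0: VV[3][3]++ -> VV[3]=[3, 0, 0, 4], msg_vec=[3, 0, 0, 4]; VV[0]=max(VV[0],msg_vec) then VV[0][0]++ -> VV[0]=[4, 0, 0, 4]
Event 8: SEND 2->1: VV[2][2]++ -> VV[2]=[0, 0, 2, 0], msg_vec=[0, 0, 2, 0]; VV[1]=max(VV[1],msg_vec) then VV[1][1]++ -> VV[1]=[1, 4, 2, 0]
Event 2 stamp: [0, 1, 0, 0]
Event 5 stamp: [3, 0, 0, 0]
[0, 1, 0, 0] <= [3, 0, 0, 0]? False
[3, 0, 0, 0] <= [0, 1, 0, 0]? False
Relation: concurrent

Answer: concurrent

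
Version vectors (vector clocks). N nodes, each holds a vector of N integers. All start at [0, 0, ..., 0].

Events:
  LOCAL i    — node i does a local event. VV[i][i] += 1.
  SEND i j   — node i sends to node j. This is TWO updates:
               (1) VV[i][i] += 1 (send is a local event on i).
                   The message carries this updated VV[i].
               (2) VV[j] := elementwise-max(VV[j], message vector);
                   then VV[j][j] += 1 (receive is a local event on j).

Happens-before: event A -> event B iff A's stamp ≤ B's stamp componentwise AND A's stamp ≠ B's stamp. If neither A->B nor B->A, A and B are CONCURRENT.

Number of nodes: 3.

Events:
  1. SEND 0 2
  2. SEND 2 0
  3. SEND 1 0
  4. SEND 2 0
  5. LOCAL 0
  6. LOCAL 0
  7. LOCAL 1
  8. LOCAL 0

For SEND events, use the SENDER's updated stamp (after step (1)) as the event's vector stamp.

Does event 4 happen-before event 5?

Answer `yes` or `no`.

Answer: yes

Derivation:
Initial: VV[0]=[0, 0, 0]
Initial: VV[1]=[0, 0, 0]
Initial: VV[2]=[0, 0, 0]
Event 1: SEND 0->2: VV[0][0]++ -> VV[0]=[1, 0, 0], msg_vec=[1, 0, 0]; VV[2]=max(VV[2],msg_vec) then VV[2][2]++ -> VV[2]=[1, 0, 1]
Event 2: SEND 2->0: VV[2][2]++ -> VV[2]=[1, 0, 2], msg_vec=[1, 0, 2]; VV[0]=max(VV[0],msg_vec) then VV[0][0]++ -> VV[0]=[2, 0, 2]
Event 3: SEND 1->0: VV[1][1]++ -> VV[1]=[0, 1, 0], msg_vec=[0, 1, 0]; VV[0]=max(VV[0],msg_vec) then VV[0][0]++ -> VV[0]=[3, 1, 2]
Event 4: SEND 2->0: VV[2][2]++ -> VV[2]=[1, 0, 3], msg_vec=[1, 0, 3]; VV[0]=max(VV[0],msg_vec) then VV[0][0]++ -> VV[0]=[4, 1, 3]
Event 5: LOCAL 0: VV[0][0]++ -> VV[0]=[5, 1, 3]
Event 6: LOCAL 0: VV[0][0]++ -> VV[0]=[6, 1, 3]
Event 7: LOCAL 1: VV[1][1]++ -> VV[1]=[0, 2, 0]
Event 8: LOCAL 0: VV[0][0]++ -> VV[0]=[7, 1, 3]
Event 4 stamp: [1, 0, 3]
Event 5 stamp: [5, 1, 3]
[1, 0, 3] <= [5, 1, 3]? True. Equal? False. Happens-before: True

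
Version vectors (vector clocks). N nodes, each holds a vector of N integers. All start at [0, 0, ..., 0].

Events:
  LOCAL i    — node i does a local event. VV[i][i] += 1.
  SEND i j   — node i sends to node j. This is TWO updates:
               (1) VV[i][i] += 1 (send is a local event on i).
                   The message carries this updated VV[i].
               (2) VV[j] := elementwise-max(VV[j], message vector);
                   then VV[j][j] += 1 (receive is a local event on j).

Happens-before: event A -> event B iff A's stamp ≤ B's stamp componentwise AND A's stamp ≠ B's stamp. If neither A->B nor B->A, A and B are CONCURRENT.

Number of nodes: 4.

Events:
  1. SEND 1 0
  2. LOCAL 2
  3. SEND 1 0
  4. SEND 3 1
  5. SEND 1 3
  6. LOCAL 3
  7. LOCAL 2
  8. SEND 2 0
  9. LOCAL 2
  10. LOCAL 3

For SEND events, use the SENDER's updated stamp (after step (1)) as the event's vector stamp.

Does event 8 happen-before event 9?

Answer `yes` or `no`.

Answer: yes

Derivation:
Initial: VV[0]=[0, 0, 0, 0]
Initial: VV[1]=[0, 0, 0, 0]
Initial: VV[2]=[0, 0, 0, 0]
Initial: VV[3]=[0, 0, 0, 0]
Event 1: SEND 1->0: VV[1][1]++ -> VV[1]=[0, 1, 0, 0], msg_vec=[0, 1, 0, 0]; VV[0]=max(VV[0],msg_vec) then VV[0][0]++ -> VV[0]=[1, 1, 0, 0]
Event 2: LOCAL 2: VV[2][2]++ -> VV[2]=[0, 0, 1, 0]
Event 3: SEND 1->0: VV[1][1]++ -> VV[1]=[0, 2, 0, 0], msg_vec=[0, 2, 0, 0]; VV[0]=max(VV[0],msg_vec) then VV[0][0]++ -> VV[0]=[2, 2, 0, 0]
Event 4: SEND 3->1: VV[3][3]++ -> VV[3]=[0, 0, 0, 1], msg_vec=[0, 0, 0, 1]; VV[1]=max(VV[1],msg_vec) then VV[1][1]++ -> VV[1]=[0, 3, 0, 1]
Event 5: SEND 1->3: VV[1][1]++ -> VV[1]=[0, 4, 0, 1], msg_vec=[0, 4, 0, 1]; VV[3]=max(VV[3],msg_vec) then VV[3][3]++ -> VV[3]=[0, 4, 0, 2]
Event 6: LOCAL 3: VV[3][3]++ -> VV[3]=[0, 4, 0, 3]
Event 7: LOCAL 2: VV[2][2]++ -> VV[2]=[0, 0, 2, 0]
Event 8: SEND 2->0: VV[2][2]++ -> VV[2]=[0, 0, 3, 0], msg_vec=[0, 0, 3, 0]; VV[0]=max(VV[0],msg_vec) then VV[0][0]++ -> VV[0]=[3, 2, 3, 0]
Event 9: LOCAL 2: VV[2][2]++ -> VV[2]=[0, 0, 4, 0]
Event 10: LOCAL 3: VV[3][3]++ -> VV[3]=[0, 4, 0, 4]
Event 8 stamp: [0, 0, 3, 0]
Event 9 stamp: [0, 0, 4, 0]
[0, 0, 3, 0] <= [0, 0, 4, 0]? True. Equal? False. Happens-before: True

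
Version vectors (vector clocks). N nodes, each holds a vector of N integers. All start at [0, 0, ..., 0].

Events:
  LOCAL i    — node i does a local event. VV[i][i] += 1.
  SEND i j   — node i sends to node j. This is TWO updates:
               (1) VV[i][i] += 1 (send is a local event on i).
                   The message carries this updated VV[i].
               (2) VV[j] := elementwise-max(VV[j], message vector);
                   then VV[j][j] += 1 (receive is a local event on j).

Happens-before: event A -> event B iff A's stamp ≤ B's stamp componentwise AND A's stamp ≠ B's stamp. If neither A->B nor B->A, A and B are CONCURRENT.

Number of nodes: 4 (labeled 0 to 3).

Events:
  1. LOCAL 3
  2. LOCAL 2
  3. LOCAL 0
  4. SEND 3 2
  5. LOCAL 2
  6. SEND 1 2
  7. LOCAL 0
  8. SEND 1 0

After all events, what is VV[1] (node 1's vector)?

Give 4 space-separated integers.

Answer: 0 2 0 0

Derivation:
Initial: VV[0]=[0, 0, 0, 0]
Initial: VV[1]=[0, 0, 0, 0]
Initial: VV[2]=[0, 0, 0, 0]
Initial: VV[3]=[0, 0, 0, 0]
Event 1: LOCAL 3: VV[3][3]++ -> VV[3]=[0, 0, 0, 1]
Event 2: LOCAL 2: VV[2][2]++ -> VV[2]=[0, 0, 1, 0]
Event 3: LOCAL 0: VV[0][0]++ -> VV[0]=[1, 0, 0, 0]
Event 4: SEND 3->2: VV[3][3]++ -> VV[3]=[0, 0, 0, 2], msg_vec=[0, 0, 0, 2]; VV[2]=max(VV[2],msg_vec) then VV[2][2]++ -> VV[2]=[0, 0, 2, 2]
Event 5: LOCAL 2: VV[2][2]++ -> VV[2]=[0, 0, 3, 2]
Event 6: SEND 1->2: VV[1][1]++ -> VV[1]=[0, 1, 0, 0], msg_vec=[0, 1, 0, 0]; VV[2]=max(VV[2],msg_vec) then VV[2][2]++ -> VV[2]=[0, 1, 4, 2]
Event 7: LOCAL 0: VV[0][0]++ -> VV[0]=[2, 0, 0, 0]
Event 8: SEND 1->0: VV[1][1]++ -> VV[1]=[0, 2, 0, 0], msg_vec=[0, 2, 0, 0]; VV[0]=max(VV[0],msg_vec) then VV[0][0]++ -> VV[0]=[3, 2, 0, 0]
Final vectors: VV[0]=[3, 2, 0, 0]; VV[1]=[0, 2, 0, 0]; VV[2]=[0, 1, 4, 2]; VV[3]=[0, 0, 0, 2]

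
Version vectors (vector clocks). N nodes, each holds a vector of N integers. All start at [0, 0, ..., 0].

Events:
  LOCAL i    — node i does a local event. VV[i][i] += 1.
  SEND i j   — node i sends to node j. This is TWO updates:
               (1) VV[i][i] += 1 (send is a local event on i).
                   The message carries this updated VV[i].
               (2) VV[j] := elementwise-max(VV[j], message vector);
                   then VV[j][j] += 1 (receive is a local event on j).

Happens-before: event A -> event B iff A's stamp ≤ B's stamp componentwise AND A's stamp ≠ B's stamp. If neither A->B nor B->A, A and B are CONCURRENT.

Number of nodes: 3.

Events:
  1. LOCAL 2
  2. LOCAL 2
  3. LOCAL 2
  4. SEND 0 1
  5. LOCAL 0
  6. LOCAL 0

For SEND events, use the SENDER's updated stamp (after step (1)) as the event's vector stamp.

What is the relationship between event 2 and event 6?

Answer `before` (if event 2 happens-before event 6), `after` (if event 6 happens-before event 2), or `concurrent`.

Initial: VV[0]=[0, 0, 0]
Initial: VV[1]=[0, 0, 0]
Initial: VV[2]=[0, 0, 0]
Event 1: LOCAL 2: VV[2][2]++ -> VV[2]=[0, 0, 1]
Event 2: LOCAL 2: VV[2][2]++ -> VV[2]=[0, 0, 2]
Event 3: LOCAL 2: VV[2][2]++ -> VV[2]=[0, 0, 3]
Event 4: SEND 0->1: VV[0][0]++ -> VV[0]=[1, 0, 0], msg_vec=[1, 0, 0]; VV[1]=max(VV[1],msg_vec) then VV[1][1]++ -> VV[1]=[1, 1, 0]
Event 5: LOCAL 0: VV[0][0]++ -> VV[0]=[2, 0, 0]
Event 6: LOCAL 0: VV[0][0]++ -> VV[0]=[3, 0, 0]
Event 2 stamp: [0, 0, 2]
Event 6 stamp: [3, 0, 0]
[0, 0, 2] <= [3, 0, 0]? False
[3, 0, 0] <= [0, 0, 2]? False
Relation: concurrent

Answer: concurrent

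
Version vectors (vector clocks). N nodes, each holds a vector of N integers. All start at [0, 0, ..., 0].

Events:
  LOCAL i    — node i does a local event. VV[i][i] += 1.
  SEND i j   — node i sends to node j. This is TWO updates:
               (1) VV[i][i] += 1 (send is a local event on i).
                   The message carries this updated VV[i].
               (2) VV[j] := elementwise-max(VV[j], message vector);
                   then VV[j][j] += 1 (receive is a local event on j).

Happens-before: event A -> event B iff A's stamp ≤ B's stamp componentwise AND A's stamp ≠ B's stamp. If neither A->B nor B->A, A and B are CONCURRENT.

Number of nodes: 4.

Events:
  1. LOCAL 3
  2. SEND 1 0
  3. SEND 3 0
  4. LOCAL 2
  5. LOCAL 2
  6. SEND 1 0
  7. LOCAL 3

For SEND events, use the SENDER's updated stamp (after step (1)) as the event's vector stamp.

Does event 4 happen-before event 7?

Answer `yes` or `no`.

Initial: VV[0]=[0, 0, 0, 0]
Initial: VV[1]=[0, 0, 0, 0]
Initial: VV[2]=[0, 0, 0, 0]
Initial: VV[3]=[0, 0, 0, 0]
Event 1: LOCAL 3: VV[3][3]++ -> VV[3]=[0, 0, 0, 1]
Event 2: SEND 1->0: VV[1][1]++ -> VV[1]=[0, 1, 0, 0], msg_vec=[0, 1, 0, 0]; VV[0]=max(VV[0],msg_vec) then VV[0][0]++ -> VV[0]=[1, 1, 0, 0]
Event 3: SEND 3->0: VV[3][3]++ -> VV[3]=[0, 0, 0, 2], msg_vec=[0, 0, 0, 2]; VV[0]=max(VV[0],msg_vec) then VV[0][0]++ -> VV[0]=[2, 1, 0, 2]
Event 4: LOCAL 2: VV[2][2]++ -> VV[2]=[0, 0, 1, 0]
Event 5: LOCAL 2: VV[2][2]++ -> VV[2]=[0, 0, 2, 0]
Event 6: SEND 1->0: VV[1][1]++ -> VV[1]=[0, 2, 0, 0], msg_vec=[0, 2, 0, 0]; VV[0]=max(VV[0],msg_vec) then VV[0][0]++ -> VV[0]=[3, 2, 0, 2]
Event 7: LOCAL 3: VV[3][3]++ -> VV[3]=[0, 0, 0, 3]
Event 4 stamp: [0, 0, 1, 0]
Event 7 stamp: [0, 0, 0, 3]
[0, 0, 1, 0] <= [0, 0, 0, 3]? False. Equal? False. Happens-before: False

Answer: no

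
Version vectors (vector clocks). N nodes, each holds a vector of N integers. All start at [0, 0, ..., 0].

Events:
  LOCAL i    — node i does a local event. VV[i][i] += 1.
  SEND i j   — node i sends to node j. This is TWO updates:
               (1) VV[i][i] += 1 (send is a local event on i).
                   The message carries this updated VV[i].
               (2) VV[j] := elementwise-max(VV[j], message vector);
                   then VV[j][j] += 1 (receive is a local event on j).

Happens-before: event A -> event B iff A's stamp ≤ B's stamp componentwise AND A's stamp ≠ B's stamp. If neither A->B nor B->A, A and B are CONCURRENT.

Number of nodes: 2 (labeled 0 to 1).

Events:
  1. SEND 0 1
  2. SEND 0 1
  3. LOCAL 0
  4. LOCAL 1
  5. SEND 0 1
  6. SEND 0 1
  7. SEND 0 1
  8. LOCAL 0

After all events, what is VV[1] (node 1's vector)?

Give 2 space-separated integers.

Answer: 6 6

Derivation:
Initial: VV[0]=[0, 0]
Initial: VV[1]=[0, 0]
Event 1: SEND 0->1: VV[0][0]++ -> VV[0]=[1, 0], msg_vec=[1, 0]; VV[1]=max(VV[1],msg_vec) then VV[1][1]++ -> VV[1]=[1, 1]
Event 2: SEND 0->1: VV[0][0]++ -> VV[0]=[2, 0], msg_vec=[2, 0]; VV[1]=max(VV[1],msg_vec) then VV[1][1]++ -> VV[1]=[2, 2]
Event 3: LOCAL 0: VV[0][0]++ -> VV[0]=[3, 0]
Event 4: LOCAL 1: VV[1][1]++ -> VV[1]=[2, 3]
Event 5: SEND 0->1: VV[0][0]++ -> VV[0]=[4, 0], msg_vec=[4, 0]; VV[1]=max(VV[1],msg_vec) then VV[1][1]++ -> VV[1]=[4, 4]
Event 6: SEND 0->1: VV[0][0]++ -> VV[0]=[5, 0], msg_vec=[5, 0]; VV[1]=max(VV[1],msg_vec) then VV[1][1]++ -> VV[1]=[5, 5]
Event 7: SEND 0->1: VV[0][0]++ -> VV[0]=[6, 0], msg_vec=[6, 0]; VV[1]=max(VV[1],msg_vec) then VV[1][1]++ -> VV[1]=[6, 6]
Event 8: LOCAL 0: VV[0][0]++ -> VV[0]=[7, 0]
Final vectors: VV[0]=[7, 0]; VV[1]=[6, 6]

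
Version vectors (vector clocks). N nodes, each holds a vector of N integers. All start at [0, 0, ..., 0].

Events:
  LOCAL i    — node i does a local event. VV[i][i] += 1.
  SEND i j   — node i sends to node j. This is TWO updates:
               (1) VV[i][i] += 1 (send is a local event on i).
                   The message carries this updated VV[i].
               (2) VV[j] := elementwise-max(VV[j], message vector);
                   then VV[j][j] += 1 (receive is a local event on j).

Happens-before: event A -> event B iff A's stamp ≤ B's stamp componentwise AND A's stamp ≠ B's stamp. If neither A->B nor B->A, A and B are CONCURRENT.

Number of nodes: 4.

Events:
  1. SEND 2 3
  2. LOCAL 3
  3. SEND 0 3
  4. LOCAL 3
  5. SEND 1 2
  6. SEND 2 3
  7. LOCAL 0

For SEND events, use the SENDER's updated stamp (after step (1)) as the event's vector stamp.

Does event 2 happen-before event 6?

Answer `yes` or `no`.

Answer: no

Derivation:
Initial: VV[0]=[0, 0, 0, 0]
Initial: VV[1]=[0, 0, 0, 0]
Initial: VV[2]=[0, 0, 0, 0]
Initial: VV[3]=[0, 0, 0, 0]
Event 1: SEND 2->3: VV[2][2]++ -> VV[2]=[0, 0, 1, 0], msg_vec=[0, 0, 1, 0]; VV[3]=max(VV[3],msg_vec) then VV[3][3]++ -> VV[3]=[0, 0, 1, 1]
Event 2: LOCAL 3: VV[3][3]++ -> VV[3]=[0, 0, 1, 2]
Event 3: SEND 0->3: VV[0][0]++ -> VV[0]=[1, 0, 0, 0], msg_vec=[1, 0, 0, 0]; VV[3]=max(VV[3],msg_vec) then VV[3][3]++ -> VV[3]=[1, 0, 1, 3]
Event 4: LOCAL 3: VV[3][3]++ -> VV[3]=[1, 0, 1, 4]
Event 5: SEND 1->2: VV[1][1]++ -> VV[1]=[0, 1, 0, 0], msg_vec=[0, 1, 0, 0]; VV[2]=max(VV[2],msg_vec) then VV[2][2]++ -> VV[2]=[0, 1, 2, 0]
Event 6: SEND 2->3: VV[2][2]++ -> VV[2]=[0, 1, 3, 0], msg_vec=[0, 1, 3, 0]; VV[3]=max(VV[3],msg_vec) then VV[3][3]++ -> VV[3]=[1, 1, 3, 5]
Event 7: LOCAL 0: VV[0][0]++ -> VV[0]=[2, 0, 0, 0]
Event 2 stamp: [0, 0, 1, 2]
Event 6 stamp: [0, 1, 3, 0]
[0, 0, 1, 2] <= [0, 1, 3, 0]? False. Equal? False. Happens-before: False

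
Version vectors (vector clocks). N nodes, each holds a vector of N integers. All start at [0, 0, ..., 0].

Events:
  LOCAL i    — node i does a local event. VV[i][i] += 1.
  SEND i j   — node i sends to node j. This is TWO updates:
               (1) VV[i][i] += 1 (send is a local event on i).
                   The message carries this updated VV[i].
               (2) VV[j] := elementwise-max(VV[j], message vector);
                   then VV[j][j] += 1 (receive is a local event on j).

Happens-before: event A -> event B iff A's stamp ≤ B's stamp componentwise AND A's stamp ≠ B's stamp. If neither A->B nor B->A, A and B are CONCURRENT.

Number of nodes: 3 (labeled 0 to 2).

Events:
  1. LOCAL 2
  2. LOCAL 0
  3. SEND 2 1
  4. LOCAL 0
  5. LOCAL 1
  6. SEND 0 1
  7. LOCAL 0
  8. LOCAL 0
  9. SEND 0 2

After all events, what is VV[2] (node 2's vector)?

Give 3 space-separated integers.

Answer: 6 0 3

Derivation:
Initial: VV[0]=[0, 0, 0]
Initial: VV[1]=[0, 0, 0]
Initial: VV[2]=[0, 0, 0]
Event 1: LOCAL 2: VV[2][2]++ -> VV[2]=[0, 0, 1]
Event 2: LOCAL 0: VV[0][0]++ -> VV[0]=[1, 0, 0]
Event 3: SEND 2->1: VV[2][2]++ -> VV[2]=[0, 0, 2], msg_vec=[0, 0, 2]; VV[1]=max(VV[1],msg_vec) then VV[1][1]++ -> VV[1]=[0, 1, 2]
Event 4: LOCAL 0: VV[0][0]++ -> VV[0]=[2, 0, 0]
Event 5: LOCAL 1: VV[1][1]++ -> VV[1]=[0, 2, 2]
Event 6: SEND 0->1: VV[0][0]++ -> VV[0]=[3, 0, 0], msg_vec=[3, 0, 0]; VV[1]=max(VV[1],msg_vec) then VV[1][1]++ -> VV[1]=[3, 3, 2]
Event 7: LOCAL 0: VV[0][0]++ -> VV[0]=[4, 0, 0]
Event 8: LOCAL 0: VV[0][0]++ -> VV[0]=[5, 0, 0]
Event 9: SEND 0->2: VV[0][0]++ -> VV[0]=[6, 0, 0], msg_vec=[6, 0, 0]; VV[2]=max(VV[2],msg_vec) then VV[2][2]++ -> VV[2]=[6, 0, 3]
Final vectors: VV[0]=[6, 0, 0]; VV[1]=[3, 3, 2]; VV[2]=[6, 0, 3]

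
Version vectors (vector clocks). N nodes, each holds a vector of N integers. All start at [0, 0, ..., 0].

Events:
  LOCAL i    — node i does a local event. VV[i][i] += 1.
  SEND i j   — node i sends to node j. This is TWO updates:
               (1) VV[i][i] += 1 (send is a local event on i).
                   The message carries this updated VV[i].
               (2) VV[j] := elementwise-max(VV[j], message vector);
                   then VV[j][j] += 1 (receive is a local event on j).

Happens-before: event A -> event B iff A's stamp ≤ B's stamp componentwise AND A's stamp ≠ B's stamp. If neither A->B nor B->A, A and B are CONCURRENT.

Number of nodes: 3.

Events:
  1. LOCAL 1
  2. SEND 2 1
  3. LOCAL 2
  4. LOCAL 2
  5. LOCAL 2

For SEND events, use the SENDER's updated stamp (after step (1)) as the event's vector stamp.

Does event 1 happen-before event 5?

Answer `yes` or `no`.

Answer: no

Derivation:
Initial: VV[0]=[0, 0, 0]
Initial: VV[1]=[0, 0, 0]
Initial: VV[2]=[0, 0, 0]
Event 1: LOCAL 1: VV[1][1]++ -> VV[1]=[0, 1, 0]
Event 2: SEND 2->1: VV[2][2]++ -> VV[2]=[0, 0, 1], msg_vec=[0, 0, 1]; VV[1]=max(VV[1],msg_vec) then VV[1][1]++ -> VV[1]=[0, 2, 1]
Event 3: LOCAL 2: VV[2][2]++ -> VV[2]=[0, 0, 2]
Event 4: LOCAL 2: VV[2][2]++ -> VV[2]=[0, 0, 3]
Event 5: LOCAL 2: VV[2][2]++ -> VV[2]=[0, 0, 4]
Event 1 stamp: [0, 1, 0]
Event 5 stamp: [0, 0, 4]
[0, 1, 0] <= [0, 0, 4]? False. Equal? False. Happens-before: False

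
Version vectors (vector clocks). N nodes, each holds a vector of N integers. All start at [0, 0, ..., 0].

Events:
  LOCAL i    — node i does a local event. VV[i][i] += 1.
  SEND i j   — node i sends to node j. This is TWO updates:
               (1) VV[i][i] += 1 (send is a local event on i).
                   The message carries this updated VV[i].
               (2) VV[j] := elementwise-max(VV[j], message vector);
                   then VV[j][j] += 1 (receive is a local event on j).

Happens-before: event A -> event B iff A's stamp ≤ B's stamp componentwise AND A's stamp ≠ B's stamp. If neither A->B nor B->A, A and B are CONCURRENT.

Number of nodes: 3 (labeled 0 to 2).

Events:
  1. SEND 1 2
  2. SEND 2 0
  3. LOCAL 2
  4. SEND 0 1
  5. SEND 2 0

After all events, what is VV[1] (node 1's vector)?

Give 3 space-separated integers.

Answer: 2 2 2

Derivation:
Initial: VV[0]=[0, 0, 0]
Initial: VV[1]=[0, 0, 0]
Initial: VV[2]=[0, 0, 0]
Event 1: SEND 1->2: VV[1][1]++ -> VV[1]=[0, 1, 0], msg_vec=[0, 1, 0]; VV[2]=max(VV[2],msg_vec) then VV[2][2]++ -> VV[2]=[0, 1, 1]
Event 2: SEND 2->0: VV[2][2]++ -> VV[2]=[0, 1, 2], msg_vec=[0, 1, 2]; VV[0]=max(VV[0],msg_vec) then VV[0][0]++ -> VV[0]=[1, 1, 2]
Event 3: LOCAL 2: VV[2][2]++ -> VV[2]=[0, 1, 3]
Event 4: SEND 0->1: VV[0][0]++ -> VV[0]=[2, 1, 2], msg_vec=[2, 1, 2]; VV[1]=max(VV[1],msg_vec) then VV[1][1]++ -> VV[1]=[2, 2, 2]
Event 5: SEND 2->0: VV[2][2]++ -> VV[2]=[0, 1, 4], msg_vec=[0, 1, 4]; VV[0]=max(VV[0],msg_vec) then VV[0][0]++ -> VV[0]=[3, 1, 4]
Final vectors: VV[0]=[3, 1, 4]; VV[1]=[2, 2, 2]; VV[2]=[0, 1, 4]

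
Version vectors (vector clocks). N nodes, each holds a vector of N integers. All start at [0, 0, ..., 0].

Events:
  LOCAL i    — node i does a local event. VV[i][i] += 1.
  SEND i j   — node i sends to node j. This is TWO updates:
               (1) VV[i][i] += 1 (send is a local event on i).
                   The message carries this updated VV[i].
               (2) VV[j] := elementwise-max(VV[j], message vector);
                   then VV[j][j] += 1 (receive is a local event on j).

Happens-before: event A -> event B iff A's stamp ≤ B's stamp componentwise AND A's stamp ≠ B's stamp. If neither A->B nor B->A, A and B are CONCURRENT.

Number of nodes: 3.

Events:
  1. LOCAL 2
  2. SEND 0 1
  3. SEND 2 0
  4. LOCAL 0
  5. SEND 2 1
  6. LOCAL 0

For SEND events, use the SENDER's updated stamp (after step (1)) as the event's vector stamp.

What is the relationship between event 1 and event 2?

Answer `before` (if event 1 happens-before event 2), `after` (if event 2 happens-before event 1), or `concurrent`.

Initial: VV[0]=[0, 0, 0]
Initial: VV[1]=[0, 0, 0]
Initial: VV[2]=[0, 0, 0]
Event 1: LOCAL 2: VV[2][2]++ -> VV[2]=[0, 0, 1]
Event 2: SEND 0->1: VV[0][0]++ -> VV[0]=[1, 0, 0], msg_vec=[1, 0, 0]; VV[1]=max(VV[1],msg_vec) then VV[1][1]++ -> VV[1]=[1, 1, 0]
Event 3: SEND 2->0: VV[2][2]++ -> VV[2]=[0, 0, 2], msg_vec=[0, 0, 2]; VV[0]=max(VV[0],msg_vec) then VV[0][0]++ -> VV[0]=[2, 0, 2]
Event 4: LOCAL 0: VV[0][0]++ -> VV[0]=[3, 0, 2]
Event 5: SEND 2->1: VV[2][2]++ -> VV[2]=[0, 0, 3], msg_vec=[0, 0, 3]; VV[1]=max(VV[1],msg_vec) then VV[1][1]++ -> VV[1]=[1, 2, 3]
Event 6: LOCAL 0: VV[0][0]++ -> VV[0]=[4, 0, 2]
Event 1 stamp: [0, 0, 1]
Event 2 stamp: [1, 0, 0]
[0, 0, 1] <= [1, 0, 0]? False
[1, 0, 0] <= [0, 0, 1]? False
Relation: concurrent

Answer: concurrent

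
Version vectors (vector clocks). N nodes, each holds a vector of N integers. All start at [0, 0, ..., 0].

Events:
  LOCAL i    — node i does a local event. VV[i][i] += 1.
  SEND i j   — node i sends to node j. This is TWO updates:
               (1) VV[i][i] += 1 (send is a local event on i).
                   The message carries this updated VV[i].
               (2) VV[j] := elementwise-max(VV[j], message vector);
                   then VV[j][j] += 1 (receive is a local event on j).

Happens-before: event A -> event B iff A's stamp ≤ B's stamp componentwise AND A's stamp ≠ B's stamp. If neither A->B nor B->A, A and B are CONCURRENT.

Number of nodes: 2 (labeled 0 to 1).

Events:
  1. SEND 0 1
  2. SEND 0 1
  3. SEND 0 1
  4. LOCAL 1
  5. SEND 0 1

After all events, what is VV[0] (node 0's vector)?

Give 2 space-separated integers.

Answer: 4 0

Derivation:
Initial: VV[0]=[0, 0]
Initial: VV[1]=[0, 0]
Event 1: SEND 0->1: VV[0][0]++ -> VV[0]=[1, 0], msg_vec=[1, 0]; VV[1]=max(VV[1],msg_vec) then VV[1][1]++ -> VV[1]=[1, 1]
Event 2: SEND 0->1: VV[0][0]++ -> VV[0]=[2, 0], msg_vec=[2, 0]; VV[1]=max(VV[1],msg_vec) then VV[1][1]++ -> VV[1]=[2, 2]
Event 3: SEND 0->1: VV[0][0]++ -> VV[0]=[3, 0], msg_vec=[3, 0]; VV[1]=max(VV[1],msg_vec) then VV[1][1]++ -> VV[1]=[3, 3]
Event 4: LOCAL 1: VV[1][1]++ -> VV[1]=[3, 4]
Event 5: SEND 0->1: VV[0][0]++ -> VV[0]=[4, 0], msg_vec=[4, 0]; VV[1]=max(VV[1],msg_vec) then VV[1][1]++ -> VV[1]=[4, 5]
Final vectors: VV[0]=[4, 0]; VV[1]=[4, 5]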